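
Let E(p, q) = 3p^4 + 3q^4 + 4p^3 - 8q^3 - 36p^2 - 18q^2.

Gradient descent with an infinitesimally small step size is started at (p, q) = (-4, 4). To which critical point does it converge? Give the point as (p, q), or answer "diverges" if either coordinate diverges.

(-3, 3)

E is separable, so gradient descent decouples: p follows -∂E/∂p, q follows -∂E/∂q.
∂E/∂p = 12p(p - 2)(p + 3); at p=-4 this is -288, so p increases.
∂E/∂q = 12q(q - 3)(q + 1); at q=4 this is 240, so q decreases.
p converges to its nearest critical value -3 (a local min of the p-part); q converges to 3. The iterate converges to (-3, 3).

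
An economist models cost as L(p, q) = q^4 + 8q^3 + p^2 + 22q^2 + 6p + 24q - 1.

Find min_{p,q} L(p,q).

-19

L(p,q) separates as A(p) + B(q) − 1, so its minimum is min A + min B − 1.
A'(p) = 2p + 6 vanishes at p ∈ {-3}; B'(q) = 4(q + 1)(q + 2)(q + 3) vanishes at q ∈ {-3, -2, -1}.
Local minima of A (where A''>0): A(-3)=-9. Local minima of B: B(-3)=-9, B(-1)=-9.
So the global minimum of L is A(-3) + B(-3) − 1 = -9 − 9 − 1 = -19, attained at (-3, -3).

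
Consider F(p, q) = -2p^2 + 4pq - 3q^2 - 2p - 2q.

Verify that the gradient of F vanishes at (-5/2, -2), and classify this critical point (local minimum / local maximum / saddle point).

local maximum

∇F = (-4p + 4q - 2, 4p - 6q - 2); substituting (-5/2, -2) gives ∇F = (0, 0), so (-5/2, -2) is indeed a critical point.
The Hessian of F is constant: H = [[-4, 4], [4, -6]].
det(H) = (-4)·(-6) − 4² = 8.
det(H) > 0 and tr(H) = -10 < 0, so H is negative definite and the point is a local maximum.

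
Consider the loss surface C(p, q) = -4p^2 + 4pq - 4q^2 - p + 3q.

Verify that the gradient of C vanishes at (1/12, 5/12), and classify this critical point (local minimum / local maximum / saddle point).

∇C = (-8p + 4q - 1, 4p - 8q + 3); substituting (1/12, 5/12) gives ∇C = (0, 0), so (1/12, 5/12) is indeed a critical point.
The Hessian of C is constant: H = [[-8, 4], [4, -8]].
det(H) = (-8)·(-8) − 4² = 48.
det(H) > 0 and tr(H) = -16 < 0, so H is negative definite and the point is a local maximum.

local maximum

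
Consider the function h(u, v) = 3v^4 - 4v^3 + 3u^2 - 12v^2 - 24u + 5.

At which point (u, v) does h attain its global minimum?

(4, 2)

h(u,v) separates as P(u) + Q(v) + 5, so its minimum is min P + min Q + 5.
P'(u) = 6u - 24 vanishes at u ∈ {4}; Q'(v) = 12v(v - 2)(v + 1) vanishes at v ∈ {-1, 0, 2}.
Local minima of P (where P''>0): P(4)=-48. Local minima of Q: Q(-1)=-5, Q(2)=-32.
So the global minimum of h is P(4) + Q(2) + 5 = -48 − 32 + 5 = -75, attained at (4, 2).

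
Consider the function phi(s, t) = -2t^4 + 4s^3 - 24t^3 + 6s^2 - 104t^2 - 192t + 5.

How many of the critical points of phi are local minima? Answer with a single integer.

1

phi separates as a function of s plus a function of t, so ∇phi=0 decouples.
∂phi/∂s = 12s(s + 1) = 0 at s ∈ {-1, 0}; ∂phi/∂t = -8(t + 2)(t + 3)(t + 4) = 0 at t ∈ {-4, -3, -2}.
The Hessian is diagonal: diag(phi_ss, phi_tt). Second derivatives: phi_ss(-1)=-12, phi_ss(0)=12; phi_tt(-4)=-16, phi_tt(-3)=8, phi_tt(-2)=-16.
Local minima occur where both diagonal entries positive: (0, -3). Count: 1.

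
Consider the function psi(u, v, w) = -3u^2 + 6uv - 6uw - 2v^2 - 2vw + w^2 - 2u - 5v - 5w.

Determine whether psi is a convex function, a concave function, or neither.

neither

psi is quadratic, so its Hessian is the constant matrix H = [[-6, 6, -6], [6, -4, -2], [-6, -2, 2]].
Leading principal minors: -6, -12, 288.
Neither pattern holds ⇒ H is indefinite ⇒ neither convex nor concave.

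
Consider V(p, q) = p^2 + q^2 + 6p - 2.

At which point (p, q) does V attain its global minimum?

(-3, 0)

V(p,q) separates as A(p) + B(q) − 2, so its minimum is min A + min B − 2.
A'(p) = 2p + 6 vanishes at p ∈ {-3}; B'(q) = 2q vanishes at q ∈ {0}.
Local minima of A (where A''>0): A(-3)=-9. Local minima of B: B(0)=0.
So the global minimum of V is A(-3) + B(0) − 2 = -9 + 0 − 2 = -11, attained at (-3, 0).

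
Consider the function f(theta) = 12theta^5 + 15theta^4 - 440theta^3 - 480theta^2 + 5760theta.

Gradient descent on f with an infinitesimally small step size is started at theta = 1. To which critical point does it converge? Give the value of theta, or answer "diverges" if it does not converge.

-3

f'(theta) = 60(theta - 4)(theta - 2)(theta + 3)(theta + 4), so f'(1) = 3600.
Gradient descent moves in the -f' direction, i.e. theta is decreasing.
The nearest critical point in that direction is theta = -3, where f'' = 2100 > 0 (a local minimum). The iterate converges there.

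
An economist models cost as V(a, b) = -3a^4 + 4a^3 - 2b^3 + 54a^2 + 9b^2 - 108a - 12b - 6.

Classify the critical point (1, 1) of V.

The mixed partial ∂²V/∂a∂b is 0, so the Hessian at any point is diag(V_aa, V_bb) = diag(12(-3a^2 + 2a + 9), 6(-2b + 3)).
At (1, 1): H = diag(96, 6).
Both eigenvalues are positive, so H is positive definite: a local minimum.

local minimum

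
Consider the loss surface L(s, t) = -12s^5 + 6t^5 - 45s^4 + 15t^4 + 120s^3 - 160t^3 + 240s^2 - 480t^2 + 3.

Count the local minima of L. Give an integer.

L separates as a function of s plus a function of t, so ∇L=0 decouples.
∂L/∂s = -60s(s - 2)(s + 1)(s + 4) = 0 at s ∈ {-4, -1, 0, 2}; ∂L/∂t = 30t(t - 4)(t + 2)(t + 4) = 0 at t ∈ {-4, -2, 0, 4}.
The Hessian is diagonal: diag(L_ss, L_tt). Second derivatives: L_ss(-4)=4320, L_ss(-1)=-540, L_ss(0)=480, L_ss(2)=-2160; L_tt(-4)=-1920, L_tt(-2)=720, L_tt(0)=-960, L_tt(4)=5760.
Local minima occur where both diagonal entries positive: (-4, -2), (-4, 4), (0, -2), (0, 4). Count: 4.

4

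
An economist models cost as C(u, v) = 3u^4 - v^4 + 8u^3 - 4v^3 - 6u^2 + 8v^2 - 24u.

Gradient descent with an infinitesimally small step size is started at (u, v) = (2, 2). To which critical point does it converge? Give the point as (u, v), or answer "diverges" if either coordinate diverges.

diverges

C is separable, so gradient descent decouples: u follows -∂C/∂u, v follows -∂C/∂v.
∂C/∂u = 12(u - 1)(u + 1)(u + 2); at u=2 this is 144, so u decreases.
∂C/∂v = -4v(v - 1)(v + 4); at v=2 this is -48, so v increases.
The v-coordinate has no critical point in that direction and runs off to infinity.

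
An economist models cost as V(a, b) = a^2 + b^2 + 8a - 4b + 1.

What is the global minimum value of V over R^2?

V(a,b) separates as P(a) + Q(b) + 1, so its minimum is min P + min Q + 1.
P'(a) = 2a + 8 vanishes at a ∈ {-4}; Q'(b) = 2b - 4 vanishes at b ∈ {2}.
Local minima of P (where P''>0): P(-4)=-16. Local minima of Q: Q(2)=-4.
So the global minimum of V is P(-4) + Q(2) + 1 = -16 − 4 + 1 = -19, attained at (-4, 2).

-19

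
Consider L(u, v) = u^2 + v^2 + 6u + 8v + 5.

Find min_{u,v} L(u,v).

L(u,v) separates as P(u) + Q(v) + 5, so its minimum is min P + min Q + 5.
P'(u) = 2u + 6 vanishes at u ∈ {-3}; Q'(v) = 2v + 8 vanishes at v ∈ {-4}.
Local minima of P (where P''>0): P(-3)=-9. Local minima of Q: Q(-4)=-16.
So the global minimum of L is P(-3) + Q(-4) + 5 = -9 − 16 + 5 = -20, attained at (-3, -4).

-20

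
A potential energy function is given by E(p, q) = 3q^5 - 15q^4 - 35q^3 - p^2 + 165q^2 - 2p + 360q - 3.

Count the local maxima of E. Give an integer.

E separates as a function of p plus a function of q, so ∇E=0 decouples.
∂E/∂p = -2(p + 1) = 0 at p ∈ {-1}; ∂E/∂q = 15(q - 4)(q - 3)(q + 1)(q + 2) = 0 at q ∈ {-2, -1, 3, 4}.
The Hessian is diagonal: diag(E_pp, E_qq). Second derivatives: E_pp(-1)=-2; E_qq(-2)=-450, E_qq(-1)=300, E_qq(3)=-300, E_qq(4)=450.
Local maxima occur where both diagonal entries negative: (-1, -2), (-1, 3). Count: 2.

2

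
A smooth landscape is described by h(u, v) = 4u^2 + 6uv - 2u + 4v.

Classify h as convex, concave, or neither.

neither

h is quadratic, so its Hessian is the constant matrix H = [[8, 6], [6, 0]].
det(H) = -36, tr(H) = 8.
det(H) < 0, so H is indefinite: neither convex nor concave.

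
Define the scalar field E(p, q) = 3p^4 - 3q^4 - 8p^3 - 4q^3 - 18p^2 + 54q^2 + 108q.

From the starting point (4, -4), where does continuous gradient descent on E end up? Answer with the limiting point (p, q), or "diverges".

E is separable, so gradient descent decouples: p follows -∂E/∂p, q follows -∂E/∂q.
∂E/∂p = 12p(p - 3)(p + 1); at p=4 this is 240, so p decreases.
∂E/∂q = -12(q - 3)(q + 1)(q + 3); at q=-4 this is 252, so q decreases.
The q-coordinate has no critical point in that direction and runs off to infinity.

diverges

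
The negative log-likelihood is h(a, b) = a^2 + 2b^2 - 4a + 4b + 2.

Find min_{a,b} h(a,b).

-4

h(a,b) separates as P(a) + Q(b) + 2, so its minimum is min P + min Q + 2.
P'(a) = 2a - 4 vanishes at a ∈ {2}; Q'(b) = 4b + 4 vanishes at b ∈ {-1}.
Local minima of P (where P''>0): P(2)=-4. Local minima of Q: Q(-1)=-2.
So the global minimum of h is P(2) + Q(-1) + 2 = -4 − 2 + 2 = -4, attained at (2, -1).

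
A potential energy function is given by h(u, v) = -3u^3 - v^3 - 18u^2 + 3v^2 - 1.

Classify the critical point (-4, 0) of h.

The mixed partial ∂²h/∂u∂v is 0, so the Hessian at any point is diag(h_uu, h_vv) = diag(-18(u + 2), 6(-v + 1)).
At (-4, 0): H = diag(36, 6).
Both eigenvalues are positive, so H is positive definite: a local minimum.

local minimum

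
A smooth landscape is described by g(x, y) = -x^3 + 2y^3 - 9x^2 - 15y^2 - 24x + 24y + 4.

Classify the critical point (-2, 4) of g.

saddle point

The mixed partial ∂²g/∂x∂y is 0, so the Hessian at any point is diag(g_xx, g_yy) = diag(-6(x + 3), 6(2y - 5)).
At (-2, 4): H = diag(-6, 18).
The eigenvalues have opposite signs, so H is indefinite: a saddle point.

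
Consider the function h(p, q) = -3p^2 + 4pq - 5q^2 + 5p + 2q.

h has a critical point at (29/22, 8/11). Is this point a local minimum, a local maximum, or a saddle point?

local maximum

The Hessian of h is constant: H = [[-6, 4], [4, -10]].
det(H) = (-6)·(-10) − 4² = 44.
det(H) > 0 and tr(H) = -16 < 0, so H is negative definite and the point is a local maximum.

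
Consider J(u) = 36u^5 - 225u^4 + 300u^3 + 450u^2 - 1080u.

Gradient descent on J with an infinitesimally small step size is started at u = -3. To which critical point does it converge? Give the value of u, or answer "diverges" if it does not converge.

diverges

J'(u) = 180(u - 3)(u - 2)(u - 1)(u + 1), so J'(-3) = 43200.
Gradient descent moves in the -J' direction, i.e. u is decreasing.
There is no critical point below u=-3, and J' keeps the same sign, so the iterate runs off to −∞.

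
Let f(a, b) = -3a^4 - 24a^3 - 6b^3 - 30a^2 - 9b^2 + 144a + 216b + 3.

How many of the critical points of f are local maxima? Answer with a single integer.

f separates as a function of a plus a function of b, so ∇f=0 decouples.
∂f/∂a = -12(a - 1)(a + 3)(a + 4) = 0 at a ∈ {-4, -3, 1}; ∂f/∂b = -18(b - 3)(b + 4) = 0 at b ∈ {-4, 3}.
The Hessian is diagonal: diag(f_aa, f_bb). Second derivatives: f_aa(-4)=-60, f_aa(-3)=48, f_aa(1)=-240; f_bb(-4)=126, f_bb(3)=-126.
Local maxima occur where both diagonal entries negative: (-4, 3), (1, 3). Count: 2.

2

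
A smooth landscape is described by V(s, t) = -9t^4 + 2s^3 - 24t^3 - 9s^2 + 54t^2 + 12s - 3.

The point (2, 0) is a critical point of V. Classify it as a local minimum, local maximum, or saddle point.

local minimum

The mixed partial ∂²V/∂s∂t is 0, so the Hessian at any point is diag(V_ss, V_tt) = diag(6(2s - 3), 36(-3t^2 - 4t + 3)).
At (2, 0): H = diag(6, 108).
Both eigenvalues are positive, so H is positive definite: a local minimum.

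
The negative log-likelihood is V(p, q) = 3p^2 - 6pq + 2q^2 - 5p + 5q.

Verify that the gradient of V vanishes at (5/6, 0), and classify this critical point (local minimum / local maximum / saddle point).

∇V = (6p - 6q - 5, -6p + 4q + 5); substituting (5/6, 0) gives ∇V = (0, 0), so (5/6, 0) is indeed a critical point.
The Hessian of V is constant: H = [[6, -6], [-6, 4]].
det(H) = 6·4 − (-6)² = -12.
Since det(H) < 0, H is indefinite and the critical point is a saddle point.

saddle point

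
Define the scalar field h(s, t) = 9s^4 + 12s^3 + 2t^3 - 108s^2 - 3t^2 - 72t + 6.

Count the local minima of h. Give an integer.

2

h separates as a function of s plus a function of t, so ∇h=0 decouples.
∂h/∂s = 36s(s - 2)(s + 3) = 0 at s ∈ {-3, 0, 2}; ∂h/∂t = 6(t - 4)(t + 3) = 0 at t ∈ {-3, 4}.
The Hessian is diagonal: diag(h_ss, h_tt). Second derivatives: h_ss(-3)=540, h_ss(0)=-216, h_ss(2)=360; h_tt(-3)=-42, h_tt(4)=42.
Local minima occur where both diagonal entries positive: (-3, 4), (2, 4). Count: 2.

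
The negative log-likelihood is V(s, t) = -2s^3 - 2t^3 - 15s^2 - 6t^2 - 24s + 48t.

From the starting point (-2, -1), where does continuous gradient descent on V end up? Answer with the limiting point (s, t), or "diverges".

(-4, -4)

V is separable, so gradient descent decouples: s follows -∂V/∂s, t follows -∂V/∂t.
∂V/∂s = -6(s + 1)(s + 4); at s=-2 this is 12, so s decreases.
∂V/∂t = -6(t - 2)(t + 4); at t=-1 this is 54, so t decreases.
s converges to its nearest critical value -4 (a local min of the s-part); t converges to -4. The iterate converges to (-4, -4).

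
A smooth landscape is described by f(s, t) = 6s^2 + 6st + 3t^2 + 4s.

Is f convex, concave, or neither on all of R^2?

convex

f is quadratic, so its Hessian is the constant matrix H = [[12, 6], [6, 6]].
det(H) = 36, tr(H) = 18.
det(H) > 0 and tr(H) > 0, so H is positive definite everywhere: convex.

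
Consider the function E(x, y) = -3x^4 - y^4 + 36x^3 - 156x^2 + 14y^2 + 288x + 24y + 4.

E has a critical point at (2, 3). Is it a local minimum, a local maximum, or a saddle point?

The mixed partial ∂²E/∂x∂y is 0, so the Hessian at any point is diag(E_xx, E_yy) = diag(12(-3x^2 + 18x - 26), 4(-3y^2 + 7)).
At (2, 3): H = diag(-24, -80).
Both eigenvalues are negative, so H is negative definite: a local maximum.

local maximum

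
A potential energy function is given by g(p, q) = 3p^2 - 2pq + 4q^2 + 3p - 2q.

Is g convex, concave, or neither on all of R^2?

g is quadratic, so its Hessian is the constant matrix H = [[6, -2], [-2, 8]].
det(H) = 44, tr(H) = 14.
det(H) > 0 and tr(H) > 0, so H is positive definite everywhere: convex.

convex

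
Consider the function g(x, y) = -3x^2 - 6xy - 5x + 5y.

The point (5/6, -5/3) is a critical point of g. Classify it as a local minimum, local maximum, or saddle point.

The Hessian of g is constant: H = [[-6, -6], [-6, 0]].
det(H) = (-6)·0 − (-6)² = -36.
Since det(H) < 0, H is indefinite and the critical point is a saddle point.

saddle point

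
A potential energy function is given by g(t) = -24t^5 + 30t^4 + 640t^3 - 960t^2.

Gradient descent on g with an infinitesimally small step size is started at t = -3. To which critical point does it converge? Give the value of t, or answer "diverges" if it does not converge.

g'(t) = -120t(t - 4)(t - 1)(t + 4), so g'(-3) = 10080.
Gradient descent moves in the -g' direction, i.e. t is decreasing.
The nearest critical point in that direction is t = -4, where g'' = 19200 > 0 (a local minimum). The iterate converges there.

-4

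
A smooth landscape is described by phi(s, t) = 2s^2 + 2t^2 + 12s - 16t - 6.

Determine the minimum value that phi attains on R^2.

-56

phi(s,t) separates as P(s) + Q(t) − 6, so its minimum is min P + min Q − 6.
P'(s) = 4s + 12 vanishes at s ∈ {-3}; Q'(t) = 4(t - 4) vanishes at t ∈ {4}.
Local minima of P (where P''>0): P(-3)=-18. Local minima of Q: Q(4)=-32.
So the global minimum of phi is P(-3) + Q(4) − 6 = -18 − 32 − 6 = -56, attained at (-3, 4).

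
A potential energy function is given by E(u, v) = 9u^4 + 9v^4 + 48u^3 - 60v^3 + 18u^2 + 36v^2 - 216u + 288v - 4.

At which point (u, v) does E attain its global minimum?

(1, -1)

E(u,v) separates as P(u) + Q(v) − 4, so its minimum is min P + min Q − 4.
P'(u) = 36(u - 1)(u + 2)(u + 3) vanishes at u ∈ {-3, -2, 1}; Q'(v) = 36(v - 4)(v - 2)(v + 1) vanishes at v ∈ {-1, 2, 4}.
Local minima of P (where P''>0): P(-3)=243, P(1)=-141. Local minima of Q: Q(-1)=-183, Q(4)=192.
So the global minimum of E is P(1) + Q(-1) − 4 = -141 − 183 − 4 = -328, attained at (1, -1).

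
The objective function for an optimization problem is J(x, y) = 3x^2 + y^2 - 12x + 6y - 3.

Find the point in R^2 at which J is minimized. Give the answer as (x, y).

J(x,y) separates as P(x) + Q(y) − 3, so its minimum is min P + min Q − 3.
P'(x) = 6x - 12 vanishes at x ∈ {2}; Q'(y) = 2y + 6 vanishes at y ∈ {-3}.
Local minima of P (where P''>0): P(2)=-12. Local minima of Q: Q(-3)=-9.
So the global minimum of J is P(2) + Q(-3) − 3 = -12 − 9 − 3 = -24, attained at (2, -3).

(2, -3)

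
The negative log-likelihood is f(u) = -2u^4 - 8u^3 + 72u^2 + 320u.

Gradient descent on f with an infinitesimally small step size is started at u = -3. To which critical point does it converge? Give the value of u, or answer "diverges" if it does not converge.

-2

f'(u) = -8(u - 4)(u + 2)(u + 5), so f'(-3) = -112.
Gradient descent moves in the -f' direction, i.e. u is increasing.
The nearest critical point in that direction is u = -2, where f'' = 144 > 0 (a local minimum). The iterate converges there.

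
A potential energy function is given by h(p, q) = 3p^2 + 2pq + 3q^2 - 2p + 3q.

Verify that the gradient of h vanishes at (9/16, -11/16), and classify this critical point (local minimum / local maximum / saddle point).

local minimum

∇h = (6p + 2q - 2, 2p + 6q + 3); substituting (9/16, -11/16) gives ∇h = (0, 0), so (9/16, -11/16) is indeed a critical point.
The Hessian of h is constant: H = [[6, 2], [2, 6]].
det(H) = 6·6 − 2² = 32.
det(H) > 0 and tr(H) = 12 > 0, so H is positive definite and the point is a local minimum.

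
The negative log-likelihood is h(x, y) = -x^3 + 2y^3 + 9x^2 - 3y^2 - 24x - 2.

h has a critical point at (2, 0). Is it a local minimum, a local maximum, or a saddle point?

saddle point

The mixed partial ∂²h/∂x∂y is 0, so the Hessian at any point is diag(h_xx, h_yy) = diag(6(-x + 3), 6(2y - 1)).
At (2, 0): H = diag(6, -6).
The eigenvalues have opposite signs, so H is indefinite: a saddle point.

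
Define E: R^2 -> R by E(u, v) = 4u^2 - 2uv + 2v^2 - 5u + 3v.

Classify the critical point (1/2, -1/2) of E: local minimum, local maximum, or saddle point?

The Hessian of E is constant: H = [[8, -2], [-2, 4]].
det(H) = 8·4 − (-2)² = 28.
det(H) > 0 and tr(H) = 12 > 0, so H is positive definite and the point is a local minimum.

local minimum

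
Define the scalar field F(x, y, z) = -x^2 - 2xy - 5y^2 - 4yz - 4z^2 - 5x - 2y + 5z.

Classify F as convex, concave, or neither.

concave

F is quadratic, so its Hessian is the constant matrix H = [[-2, -2, 0], [-2, -10, -4], [0, -4, -8]].
Leading principal minors: -2, 16, -96.
Signs alternate −, +, − ⇒ H ≺ 0 ⇒ concave.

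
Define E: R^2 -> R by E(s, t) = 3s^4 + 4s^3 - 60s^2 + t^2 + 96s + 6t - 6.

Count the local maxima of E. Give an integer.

0

E separates as a function of s plus a function of t, so ∇E=0 decouples.
∂E/∂s = 12(s - 2)(s - 1)(s + 4) = 0 at s ∈ {-4, 1, 2}; ∂E/∂t = 2(t + 3) = 0 at t ∈ {-3}.
The Hessian is diagonal: diag(E_ss, E_tt). Second derivatives: E_ss(-4)=360, E_ss(1)=-60, E_ss(2)=72; E_tt(-3)=2.
Local maxima occur where both diagonal entries negative: none. Count: 0.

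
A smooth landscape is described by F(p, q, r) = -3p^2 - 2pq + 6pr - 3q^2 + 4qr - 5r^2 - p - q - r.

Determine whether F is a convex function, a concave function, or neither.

F is quadratic, so its Hessian is the constant matrix H = [[-6, -2, 6], [-2, -6, 4], [6, 4, -10]].
Leading principal minors: -6, 32, -104.
Signs alternate −, +, − ⇒ H ≺ 0 ⇒ concave.

concave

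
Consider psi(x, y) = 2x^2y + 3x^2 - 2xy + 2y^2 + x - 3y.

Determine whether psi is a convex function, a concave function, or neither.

The term 2x^2y is cubic, so the Hessian is not constant.
∂²psi/∂x² = 4y + 6, which takes both signs as y varies (negative for sufficiently negative y). A diagonal entry of the Hessian changing sign means the Hessian is neither positive- nor negative-semidefinite on all of R^2.

neither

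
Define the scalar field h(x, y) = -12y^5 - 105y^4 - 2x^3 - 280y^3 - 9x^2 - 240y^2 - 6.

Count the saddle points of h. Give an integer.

h separates as a function of x plus a function of y, so ∇h=0 decouples.
∂h/∂x = -6x(x + 3) = 0 at x ∈ {-3, 0}; ∂h/∂y = -60y(y + 1)(y + 2)(y + 4) = 0 at y ∈ {-4, -2, -1, 0}.
The Hessian is diagonal: diag(h_xx, h_yy). Second derivatives: h_xx(-3)=18, h_xx(0)=-18; h_yy(-4)=1440, h_yy(-2)=-240, h_yy(-1)=180, h_yy(0)=-480.
Saddle points occur where the two diagonal entries have opposite signs: (-3, -2), (-3, 0), (0, -4), (0, -1). Count: 4.

4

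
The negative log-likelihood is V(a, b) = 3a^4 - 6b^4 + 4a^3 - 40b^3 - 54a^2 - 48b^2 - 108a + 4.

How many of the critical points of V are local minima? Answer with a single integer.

V separates as a function of a plus a function of b, so ∇V=0 decouples.
∂V/∂a = 12(a - 3)(a + 1)(a + 3) = 0 at a ∈ {-3, -1, 3}; ∂V/∂b = -24b(b + 1)(b + 4) = 0 at b ∈ {-4, -1, 0}.
The Hessian is diagonal: diag(V_aa, V_bb). Second derivatives: V_aa(-3)=144, V_aa(-1)=-96, V_aa(3)=288; V_bb(-4)=-288, V_bb(-1)=72, V_bb(0)=-96.
Local minima occur where both diagonal entries positive: (-3, -1), (3, -1). Count: 2.

2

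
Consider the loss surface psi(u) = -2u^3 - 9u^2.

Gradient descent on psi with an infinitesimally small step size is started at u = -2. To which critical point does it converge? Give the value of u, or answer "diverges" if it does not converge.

psi'(u) = -6u(u + 3), so psi'(-2) = 12.
Gradient descent moves in the -psi' direction, i.e. u is decreasing.
The nearest critical point in that direction is u = -3, where psi'' = 18 > 0 (a local minimum). The iterate converges there.

-3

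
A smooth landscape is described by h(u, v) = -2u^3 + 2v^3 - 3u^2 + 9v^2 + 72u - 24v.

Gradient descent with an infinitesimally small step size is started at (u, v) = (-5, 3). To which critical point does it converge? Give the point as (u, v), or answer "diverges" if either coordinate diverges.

(-4, 1)

h is separable, so gradient descent decouples: u follows -∂h/∂u, v follows -∂h/∂v.
∂h/∂u = -6(u - 3)(u + 4); at u=-5 this is -48, so u increases.
∂h/∂v = 6(v - 1)(v + 4); at v=3 this is 84, so v decreases.
u converges to its nearest critical value -4 (a local min of the u-part); v converges to 1. The iterate converges to (-4, 1).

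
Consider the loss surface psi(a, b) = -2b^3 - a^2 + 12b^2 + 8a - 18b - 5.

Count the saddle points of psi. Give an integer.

1

psi separates as a function of a plus a function of b, so ∇psi=0 decouples.
∂psi/∂a = -2(a - 4) = 0 at a ∈ {4}; ∂psi/∂b = -6(b - 3)(b - 1) = 0 at b ∈ {1, 3}.
The Hessian is diagonal: diag(psi_aa, psi_bb). Second derivatives: psi_aa(4)=-2; psi_bb(1)=12, psi_bb(3)=-12.
Saddle points occur where the two diagonal entries have opposite signs: (4, 1). Count: 1.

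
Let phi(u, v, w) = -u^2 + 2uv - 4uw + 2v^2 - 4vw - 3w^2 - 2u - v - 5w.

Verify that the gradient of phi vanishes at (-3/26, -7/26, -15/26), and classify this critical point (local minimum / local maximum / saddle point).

∇phi = (-2u + 2v - 4w - 2, 2u + 4v - 4w - 1, -4u - 4v - 6w - 5); substituting (-3/26, -7/26, -15/26) gives ∇phi = (0, 0, 0), so (-3/26, -7/26, -15/26) is indeed a critical point.
The Hessian is constant: H = [[-2, 2, -4], [2, 4, -4], [-4, -4, -6]].
Leading principal minors: Δ₁ = -2, Δ₂ = -12, Δ₃ = 104.
The minors fit neither the all-positive nor the alternating-sign pattern, so H is indefinite: a saddle point.

saddle point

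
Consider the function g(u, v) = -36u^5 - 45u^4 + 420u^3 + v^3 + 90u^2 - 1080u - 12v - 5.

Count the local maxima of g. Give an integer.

2

g separates as a function of u plus a function of v, so ∇g=0 decouples.
∂g/∂u = -180(u - 2)(u - 1)(u + 1)(u + 3) = 0 at u ∈ {-3, -1, 1, 2}; ∂g/∂v = 3(v - 2)(v + 2) = 0 at v ∈ {-2, 2}.
The Hessian is diagonal: diag(g_uu, g_vv). Second derivatives: g_uu(-3)=7200, g_uu(-1)=-2160, g_uu(1)=1440, g_uu(2)=-2700; g_vv(-2)=-12, g_vv(2)=12.
Local maxima occur where both diagonal entries negative: (-1, -2), (2, -2). Count: 2.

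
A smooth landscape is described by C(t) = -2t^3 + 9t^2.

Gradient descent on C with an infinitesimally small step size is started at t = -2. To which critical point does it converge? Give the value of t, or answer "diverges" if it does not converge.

0

C'(t) = -6t(t - 3), so C'(-2) = -60.
Gradient descent moves in the -C' direction, i.e. t is increasing.
The nearest critical point in that direction is t = 0, where C'' = 18 > 0 (a local minimum). The iterate converges there.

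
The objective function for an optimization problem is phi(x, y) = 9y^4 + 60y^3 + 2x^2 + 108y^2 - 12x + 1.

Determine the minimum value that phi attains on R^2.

-17

phi(x,y) separates as P(x) + Q(y) + 1, so its minimum is min P + min Q + 1.
P'(x) = 4x - 12 vanishes at x ∈ {3}; Q'(y) = 36y(y + 2)(y + 3) vanishes at y ∈ {-3, -2, 0}.
Local minima of P (where P''>0): P(3)=-18. Local minima of Q: Q(-3)=81, Q(0)=0.
So the global minimum of phi is P(3) + Q(0) + 1 = -18 + 0 + 1 = -17, attained at (3, 0).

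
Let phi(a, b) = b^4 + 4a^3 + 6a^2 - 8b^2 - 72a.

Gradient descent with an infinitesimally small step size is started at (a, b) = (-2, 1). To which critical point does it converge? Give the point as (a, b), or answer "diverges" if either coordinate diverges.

phi is separable, so gradient descent decouples: a follows -∂phi/∂a, b follows -∂phi/∂b.
∂phi/∂a = 12(a - 2)(a + 3); at a=-2 this is -48, so a increases.
∂phi/∂b = 4b(b - 2)(b + 2); at b=1 this is -12, so b increases.
a converges to its nearest critical value 2 (a local min of the a-part); b converges to 2. The iterate converges to (2, 2).

(2, 2)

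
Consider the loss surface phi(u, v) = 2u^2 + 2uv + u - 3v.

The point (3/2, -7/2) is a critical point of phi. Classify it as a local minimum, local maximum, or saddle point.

The Hessian of phi is constant: H = [[4, 2], [2, 0]].
det(H) = 4·0 − 2² = -4.
Since det(H) < 0, H is indefinite and the critical point is a saddle point.

saddle point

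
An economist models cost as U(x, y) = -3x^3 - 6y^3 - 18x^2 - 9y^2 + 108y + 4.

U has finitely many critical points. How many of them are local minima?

U separates as a function of x plus a function of y, so ∇U=0 decouples.
∂U/∂x = -9x(x + 4) = 0 at x ∈ {-4, 0}; ∂U/∂y = -18(y - 2)(y + 3) = 0 at y ∈ {-3, 2}.
The Hessian is diagonal: diag(U_xx, U_yy). Second derivatives: U_xx(-4)=36, U_xx(0)=-36; U_yy(-3)=90, U_yy(2)=-90.
Local minima occur where both diagonal entries positive: (-4, -3). Count: 1.

1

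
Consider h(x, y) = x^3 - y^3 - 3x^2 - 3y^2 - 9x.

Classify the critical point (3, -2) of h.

The mixed partial ∂²h/∂x∂y is 0, so the Hessian at any point is diag(h_xx, h_yy) = diag(6(x - 1), -6(y + 1)).
At (3, -2): H = diag(12, 6).
Both eigenvalues are positive, so H is positive definite: a local minimum.

local minimum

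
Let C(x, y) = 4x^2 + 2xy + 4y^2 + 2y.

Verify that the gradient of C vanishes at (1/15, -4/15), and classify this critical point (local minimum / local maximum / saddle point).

local minimum

∇C = (8x + 2y, 2x + 8y + 2); substituting (1/15, -4/15) gives ∇C = (0, 0), so (1/15, -4/15) is indeed a critical point.
The Hessian of C is constant: H = [[8, 2], [2, 8]].
det(H) = 8·8 − 2² = 60.
det(H) > 0 and tr(H) = 16 > 0, so H is positive definite and the point is a local minimum.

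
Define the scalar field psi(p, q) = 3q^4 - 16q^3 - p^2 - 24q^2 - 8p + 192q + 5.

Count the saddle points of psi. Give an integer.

psi separates as a function of p plus a function of q, so ∇psi=0 decouples.
∂psi/∂p = -2(p + 4) = 0 at p ∈ {-4}; ∂psi/∂q = 12(q - 4)(q - 2)(q + 2) = 0 at q ∈ {-2, 2, 4}.
The Hessian is diagonal: diag(psi_pp, psi_qq). Second derivatives: psi_pp(-4)=-2; psi_qq(-2)=288, psi_qq(2)=-96, psi_qq(4)=144.
Saddle points occur where the two diagonal entries have opposite signs: (-4, -2), (-4, 4). Count: 2.

2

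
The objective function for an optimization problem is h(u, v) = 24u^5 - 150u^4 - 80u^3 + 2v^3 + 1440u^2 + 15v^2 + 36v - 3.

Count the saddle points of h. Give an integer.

4

h separates as a function of u plus a function of v, so ∇h=0 decouples.
∂h/∂u = 120u(u - 4)(u - 3)(u + 2) = 0 at u ∈ {-2, 0, 3, 4}; ∂h/∂v = 6(v + 2)(v + 3) = 0 at v ∈ {-3, -2}.
The Hessian is diagonal: diag(h_uu, h_vv). Second derivatives: h_uu(-2)=-7200, h_uu(0)=2880, h_uu(3)=-1800, h_uu(4)=2880; h_vv(-3)=-6, h_vv(-2)=6.
Saddle points occur where the two diagonal entries have opposite signs: (-2, -2), (0, -3), (3, -2), (4, -3). Count: 4.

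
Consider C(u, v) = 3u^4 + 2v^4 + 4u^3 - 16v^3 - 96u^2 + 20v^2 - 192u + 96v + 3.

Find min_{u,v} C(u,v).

-1335

C(u,v) separates as P(u) + Q(v) + 3, so its minimum is min P + min Q + 3.
P'(u) = 12(u - 4)(u + 1)(u + 4) vanishes at u ∈ {-4, -1, 4}; Q'(v) = 8(v - 4)(v - 3)(v + 1) vanishes at v ∈ {-1, 3, 4}.
Local minima of P (where P''>0): P(-4)=-256, P(4)=-1280. Local minima of Q: Q(-1)=-58, Q(4)=192.
So the global minimum of C is P(4) + Q(-1) + 3 = -1280 − 58 + 3 = -1335, attained at (4, -1).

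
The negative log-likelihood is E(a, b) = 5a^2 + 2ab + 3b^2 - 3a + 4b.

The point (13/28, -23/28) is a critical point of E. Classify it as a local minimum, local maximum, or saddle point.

local minimum

The Hessian of E is constant: H = [[10, 2], [2, 6]].
det(H) = 10·6 − 2² = 56.
det(H) > 0 and tr(H) = 16 > 0, so H is positive definite and the point is a local minimum.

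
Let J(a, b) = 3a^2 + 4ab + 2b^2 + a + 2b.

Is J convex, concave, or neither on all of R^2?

convex

J is quadratic, so its Hessian is the constant matrix H = [[6, 4], [4, 4]].
det(H) = 8, tr(H) = 10.
det(H) > 0 and tr(H) > 0, so H is positive definite everywhere: convex.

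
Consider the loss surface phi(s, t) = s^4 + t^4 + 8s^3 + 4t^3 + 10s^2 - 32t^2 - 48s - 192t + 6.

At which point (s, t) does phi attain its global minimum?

(1, 4)

phi(s,t) separates as P(s) + Q(t) + 6, so its minimum is min P + min Q + 6.
P'(s) = 4(s - 1)(s + 3)(s + 4) vanishes at s ∈ {-4, -3, 1}; Q'(t) = 4(t - 4)(t + 3)(t + 4) vanishes at t ∈ {-4, -3, 4}.
Local minima of P (where P''>0): P(-4)=96, P(1)=-29. Local minima of Q: Q(-4)=256, Q(4)=-768.
So the global minimum of phi is P(1) + Q(4) + 6 = -29 − 768 + 6 = -791, attained at (1, 4).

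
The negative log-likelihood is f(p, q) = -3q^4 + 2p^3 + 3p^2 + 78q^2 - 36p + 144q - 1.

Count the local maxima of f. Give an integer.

2

f separates as a function of p plus a function of q, so ∇f=0 decouples.
∂f/∂p = 6(p - 2)(p + 3) = 0 at p ∈ {-3, 2}; ∂f/∂q = -12(q - 4)(q + 1)(q + 3) = 0 at q ∈ {-3, -1, 4}.
The Hessian is diagonal: diag(f_pp, f_qq). Second derivatives: f_pp(-3)=-30, f_pp(2)=30; f_qq(-3)=-168, f_qq(-1)=120, f_qq(4)=-420.
Local maxima occur where both diagonal entries negative: (-3, -3), (-3, 4). Count: 2.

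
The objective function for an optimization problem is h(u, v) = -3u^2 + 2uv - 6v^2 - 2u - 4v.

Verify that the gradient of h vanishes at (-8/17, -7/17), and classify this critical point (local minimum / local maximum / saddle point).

∇h = (-6u + 2v - 2, 2u - 12v - 4); substituting (-8/17, -7/17) gives ∇h = (0, 0), so (-8/17, -7/17) is indeed a critical point.
The Hessian of h is constant: H = [[-6, 2], [2, -12]].
det(H) = (-6)·(-12) − 2² = 68.
det(H) > 0 and tr(H) = -18 < 0, so H is negative definite and the point is a local maximum.

local maximum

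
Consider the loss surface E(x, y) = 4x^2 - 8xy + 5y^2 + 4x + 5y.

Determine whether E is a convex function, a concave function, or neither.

E is quadratic, so its Hessian is the constant matrix H = [[8, -8], [-8, 10]].
det(H) = 16, tr(H) = 18.
det(H) > 0 and tr(H) > 0, so H is positive definite everywhere: convex.

convex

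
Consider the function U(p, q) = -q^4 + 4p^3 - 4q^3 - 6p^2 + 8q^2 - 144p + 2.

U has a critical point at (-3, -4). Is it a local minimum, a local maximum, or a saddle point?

local maximum

The mixed partial ∂²U/∂p∂q is 0, so the Hessian at any point is diag(U_pp, U_qq) = diag(12(2p - 1), 4(-3q^2 - 6q + 4)).
At (-3, -4): H = diag(-84, -80).
Both eigenvalues are negative, so H is negative definite: a local maximum.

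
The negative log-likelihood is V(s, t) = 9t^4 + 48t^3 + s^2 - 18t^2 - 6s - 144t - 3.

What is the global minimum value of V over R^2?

V(s,t) separates as P(s) + Q(t) − 3, so its minimum is min P + min Q − 3.
P'(s) = 2s - 6 vanishes at s ∈ {3}; Q'(t) = 36(t - 1)(t + 1)(t + 4) vanishes at t ∈ {-4, -1, 1}.
Local minima of P (where P''>0): P(3)=-9. Local minima of Q: Q(-4)=-480, Q(1)=-105.
So the global minimum of V is P(3) + Q(-4) − 3 = -9 − 480 − 3 = -492, attained at (3, -4).

-492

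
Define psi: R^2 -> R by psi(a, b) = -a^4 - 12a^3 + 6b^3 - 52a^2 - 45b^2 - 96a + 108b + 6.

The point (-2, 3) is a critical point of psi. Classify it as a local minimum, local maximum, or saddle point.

saddle point

The mixed partial ∂²psi/∂a∂b is 0, so the Hessian at any point is diag(psi_aa, psi_bb) = diag(-4(3a^2 + 18a + 26), 18(2b - 5)).
At (-2, 3): H = diag(-8, 18).
The eigenvalues have opposite signs, so H is indefinite: a saddle point.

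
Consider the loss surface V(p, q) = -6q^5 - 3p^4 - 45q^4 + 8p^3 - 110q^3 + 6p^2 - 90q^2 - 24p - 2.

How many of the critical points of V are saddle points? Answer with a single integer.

6

V separates as a function of p plus a function of q, so ∇V=0 decouples.
∂V/∂p = -12(p - 2)(p - 1)(p + 1) = 0 at p ∈ {-1, 1, 2}; ∂V/∂q = -30q(q + 1)(q + 2)(q + 3) = 0 at q ∈ {-3, -2, -1, 0}.
The Hessian is diagonal: diag(V_pp, V_qq). Second derivatives: V_pp(-1)=-72, V_pp(1)=24, V_pp(2)=-36; V_qq(-3)=180, V_qq(-2)=-60, V_qq(-1)=60, V_qq(0)=-180.
Saddle points occur where the two diagonal entries have opposite signs: (-1, -3), (-1, -1), (1, -2), (1, 0), (2, -3), (2, -1). Count: 6.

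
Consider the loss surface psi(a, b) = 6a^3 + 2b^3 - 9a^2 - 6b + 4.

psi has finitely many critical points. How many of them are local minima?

1

psi separates as a function of a plus a function of b, so ∇psi=0 decouples.
∂psi/∂a = 18a(a - 1) = 0 at a ∈ {0, 1}; ∂psi/∂b = 6(b - 1)(b + 1) = 0 at b ∈ {-1, 1}.
The Hessian is diagonal: diag(psi_aa, psi_bb). Second derivatives: psi_aa(0)=-18, psi_aa(1)=18; psi_bb(-1)=-12, psi_bb(1)=12.
Local minima occur where both diagonal entries positive: (1, 1). Count: 1.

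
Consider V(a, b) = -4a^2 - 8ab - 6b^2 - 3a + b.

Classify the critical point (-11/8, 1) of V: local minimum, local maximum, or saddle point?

The Hessian of V is constant: H = [[-8, -8], [-8, -12]].
det(H) = (-8)·(-12) − (-8)² = 32.
det(H) > 0 and tr(H) = -20 < 0, so H is negative definite and the point is a local maximum.

local maximum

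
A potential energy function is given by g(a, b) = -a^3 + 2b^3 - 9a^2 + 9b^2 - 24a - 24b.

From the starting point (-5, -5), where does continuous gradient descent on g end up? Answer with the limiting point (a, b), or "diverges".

g is separable, so gradient descent decouples: a follows -∂g/∂a, b follows -∂g/∂b.
∂g/∂a = -3(a + 2)(a + 4); at a=-5 this is -9, so a increases.
∂g/∂b = 6(b - 1)(b + 4); at b=-5 this is 36, so b decreases.
The b-coordinate has no critical point in that direction and runs off to infinity.

diverges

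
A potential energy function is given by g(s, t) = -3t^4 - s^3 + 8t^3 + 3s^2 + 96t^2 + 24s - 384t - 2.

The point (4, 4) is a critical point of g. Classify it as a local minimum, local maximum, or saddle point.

The mixed partial ∂²g/∂s∂t is 0, so the Hessian at any point is diag(g_ss, g_tt) = diag(6(-s + 1), 12(-3t^2 + 4t + 16)).
At (4, 4): H = diag(-18, -192).
Both eigenvalues are negative, so H is negative definite: a local maximum.

local maximum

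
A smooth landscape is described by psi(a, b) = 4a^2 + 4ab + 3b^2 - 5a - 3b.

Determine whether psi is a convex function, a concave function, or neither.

psi is quadratic, so its Hessian is the constant matrix H = [[8, 4], [4, 6]].
det(H) = 32, tr(H) = 14.
det(H) > 0 and tr(H) > 0, so H is positive definite everywhere: convex.

convex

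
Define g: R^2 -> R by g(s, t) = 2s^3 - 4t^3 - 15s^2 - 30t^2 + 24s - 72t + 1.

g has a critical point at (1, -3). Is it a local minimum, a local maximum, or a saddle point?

saddle point

The mixed partial ∂²g/∂s∂t is 0, so the Hessian at any point is diag(g_ss, g_tt) = diag(6(2s - 5), -12(2t + 5)).
At (1, -3): H = diag(-18, 12).
The eigenvalues have opposite signs, so H is indefinite: a saddle point.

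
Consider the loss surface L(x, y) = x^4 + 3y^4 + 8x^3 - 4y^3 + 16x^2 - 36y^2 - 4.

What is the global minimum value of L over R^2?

-193

L(x,y) separates as P(x) + Q(y) − 4, so its minimum is min P + min Q − 4.
P'(x) = 4x(x + 2)(x + 4) vanishes at x ∈ {-4, -2, 0}; Q'(y) = 12y(y - 3)(y + 2) vanishes at y ∈ {-2, 0, 3}.
Local minima of P (where P''>0): P(-4)=0, P(0)=0. Local minima of Q: Q(-2)=-64, Q(3)=-189.
So the global minimum of L is P(-4) + Q(3) − 4 = 0 − 189 − 4 = -193, attained at (-4, 3).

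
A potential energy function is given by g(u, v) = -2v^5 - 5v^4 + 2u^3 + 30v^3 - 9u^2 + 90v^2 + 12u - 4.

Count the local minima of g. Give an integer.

g separates as a function of u plus a function of v, so ∇g=0 decouples.
∂g/∂u = 6(u - 2)(u - 1) = 0 at u ∈ {1, 2}; ∂g/∂v = -10v(v - 3)(v + 2)(v + 3) = 0 at v ∈ {-3, -2, 0, 3}.
The Hessian is diagonal: diag(g_uu, g_vv). Second derivatives: g_uu(1)=-6, g_uu(2)=6; g_vv(-3)=180, g_vv(-2)=-100, g_vv(0)=180, g_vv(3)=-900.
Local minima occur where both diagonal entries positive: (2, -3), (2, 0). Count: 2.

2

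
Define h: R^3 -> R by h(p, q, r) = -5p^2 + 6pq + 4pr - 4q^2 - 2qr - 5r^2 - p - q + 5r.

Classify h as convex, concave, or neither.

concave

h is quadratic, so its Hessian is the constant matrix H = [[-10, 6, 4], [6, -8, -2], [4, -2, -10]].
Leading principal minors: -10, 44, -368.
Signs alternate −, +, − ⇒ H ≺ 0 ⇒ concave.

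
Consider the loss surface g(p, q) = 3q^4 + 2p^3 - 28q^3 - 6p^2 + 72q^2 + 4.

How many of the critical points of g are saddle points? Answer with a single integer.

g separates as a function of p plus a function of q, so ∇g=0 decouples.
∂g/∂p = 6p(p - 2) = 0 at p ∈ {0, 2}; ∂g/∂q = 12q(q - 4)(q - 3) = 0 at q ∈ {0, 3, 4}.
The Hessian is diagonal: diag(g_pp, g_qq). Second derivatives: g_pp(0)=-12, g_pp(2)=12; g_qq(0)=144, g_qq(3)=-36, g_qq(4)=48.
Saddle points occur where the two diagonal entries have opposite signs: (0, 0), (0, 4), (2, 3). Count: 3.

3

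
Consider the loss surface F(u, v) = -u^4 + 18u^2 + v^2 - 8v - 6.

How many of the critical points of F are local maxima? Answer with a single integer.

0

F separates as a function of u plus a function of v, so ∇F=0 decouples.
∂F/∂u = -4u(u - 3)(u + 3) = 0 at u ∈ {-3, 0, 3}; ∂F/∂v = 2(v - 4) = 0 at v ∈ {4}.
The Hessian is diagonal: diag(F_uu, F_vv). Second derivatives: F_uu(-3)=-72, F_uu(0)=36, F_uu(3)=-72; F_vv(4)=2.
Local maxima occur where both diagonal entries negative: none. Count: 0.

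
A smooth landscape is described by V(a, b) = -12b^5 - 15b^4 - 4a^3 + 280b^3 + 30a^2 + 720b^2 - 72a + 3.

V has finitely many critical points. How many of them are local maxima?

V separates as a function of a plus a function of b, so ∇V=0 decouples.
∂V/∂a = -12(a - 3)(a - 2) = 0 at a ∈ {2, 3}; ∂V/∂b = -60b(b - 4)(b + 2)(b + 3) = 0 at b ∈ {-3, -2, 0, 4}.
The Hessian is diagonal: diag(V_aa, V_bb). Second derivatives: V_aa(2)=12, V_aa(3)=-12; V_bb(-3)=1260, V_bb(-2)=-720, V_bb(0)=1440, V_bb(4)=-10080.
Local maxima occur where both diagonal entries negative: (3, -2), (3, 4). Count: 2.

2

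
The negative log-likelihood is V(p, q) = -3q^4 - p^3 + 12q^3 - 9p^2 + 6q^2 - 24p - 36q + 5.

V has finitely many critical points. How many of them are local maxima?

V separates as a function of p plus a function of q, so ∇V=0 decouples.
∂V/∂p = -3(p + 2)(p + 4) = 0 at p ∈ {-4, -2}; ∂V/∂q = -12(q - 3)(q - 1)(q + 1) = 0 at q ∈ {-1, 1, 3}.
The Hessian is diagonal: diag(V_pp, V_qq). Second derivatives: V_pp(-4)=6, V_pp(-2)=-6; V_qq(-1)=-96, V_qq(1)=48, V_qq(3)=-96.
Local maxima occur where both diagonal entries negative: (-2, -1), (-2, 3). Count: 2.

2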